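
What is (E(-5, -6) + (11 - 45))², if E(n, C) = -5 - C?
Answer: 1089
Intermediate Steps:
(E(-5, -6) + (11 - 45))² = ((-5 - 1*(-6)) + (11 - 45))² = ((-5 + 6) - 34)² = (1 - 34)² = (-33)² = 1089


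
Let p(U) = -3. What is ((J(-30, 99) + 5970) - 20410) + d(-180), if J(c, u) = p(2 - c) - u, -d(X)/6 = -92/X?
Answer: -218176/15 ≈ -14545.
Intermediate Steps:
d(X) = 552/X (d(X) = -(-552)/X = 552/X)
J(c, u) = -3 - u
((J(-30, 99) + 5970) - 20410) + d(-180) = (((-3 - 1*99) + 5970) - 20410) + 552/(-180) = (((-3 - 99) + 5970) - 20410) + 552*(-1/180) = ((-102 + 5970) - 20410) - 46/15 = (5868 - 20410) - 46/15 = -14542 - 46/15 = -218176/15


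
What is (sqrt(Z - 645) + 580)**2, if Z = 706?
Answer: (580 + sqrt(61))**2 ≈ 3.4552e+5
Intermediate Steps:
(sqrt(Z - 645) + 580)**2 = (sqrt(706 - 645) + 580)**2 = (sqrt(61) + 580)**2 = (580 + sqrt(61))**2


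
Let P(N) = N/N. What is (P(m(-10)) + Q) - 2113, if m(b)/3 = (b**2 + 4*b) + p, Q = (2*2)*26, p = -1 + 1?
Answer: -2008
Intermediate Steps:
p = 0
Q = 104 (Q = 4*26 = 104)
m(b) = 3*b**2 + 12*b (m(b) = 3*((b**2 + 4*b) + 0) = 3*(b**2 + 4*b) = 3*b**2 + 12*b)
P(N) = 1
(P(m(-10)) + Q) - 2113 = (1 + 104) - 2113 = 105 - 2113 = -2008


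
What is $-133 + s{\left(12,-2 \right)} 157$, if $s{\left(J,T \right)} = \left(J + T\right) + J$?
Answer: $3321$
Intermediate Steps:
$s{\left(J,T \right)} = T + 2 J$
$-133 + s{\left(12,-2 \right)} 157 = -133 + \left(-2 + 2 \cdot 12\right) 157 = -133 + \left(-2 + 24\right) 157 = -133 + 22 \cdot 157 = -133 + 3454 = 3321$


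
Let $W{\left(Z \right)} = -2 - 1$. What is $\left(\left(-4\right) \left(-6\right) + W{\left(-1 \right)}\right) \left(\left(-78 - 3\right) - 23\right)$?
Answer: $-2184$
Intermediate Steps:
$W{\left(Z \right)} = -3$
$\left(\left(-4\right) \left(-6\right) + W{\left(-1 \right)}\right) \left(\left(-78 - 3\right) - 23\right) = \left(\left(-4\right) \left(-6\right) - 3\right) \left(\left(-78 - 3\right) - 23\right) = \left(24 - 3\right) \left(\left(-78 - 3\right) - 23\right) = 21 \left(-81 - 23\right) = 21 \left(-104\right) = -2184$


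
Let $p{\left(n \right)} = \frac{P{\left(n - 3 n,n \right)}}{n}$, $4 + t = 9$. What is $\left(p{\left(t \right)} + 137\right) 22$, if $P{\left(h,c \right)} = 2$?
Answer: $\frac{15114}{5} \approx 3022.8$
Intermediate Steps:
$t = 5$ ($t = -4 + 9 = 5$)
$p{\left(n \right)} = \frac{2}{n}$
$\left(p{\left(t \right)} + 137\right) 22 = \left(\frac{2}{5} + 137\right) 22 = \frac{687}{5} \cdot 22 = \frac{15114}{5}$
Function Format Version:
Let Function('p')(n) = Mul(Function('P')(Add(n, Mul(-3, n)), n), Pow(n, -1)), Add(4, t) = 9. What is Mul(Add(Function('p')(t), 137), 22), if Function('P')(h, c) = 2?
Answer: Rational(15114, 5) ≈ 3022.8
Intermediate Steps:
t = 5 (t = Add(-4, 9) = 5)
Function('p')(n) = Mul(2, Pow(n, -1))
Mul(Add(Function('p')(t), 137), 22) = Mul(Add(Mul(2, Pow(5, -1)), 137), 22) = Mul(Add(Mul(2, Rational(1, 5)), 137), 22) = Mul(Add(Rational(2, 5), 137), 22) = Mul(Rational(687, 5), 22) = Rational(15114, 5)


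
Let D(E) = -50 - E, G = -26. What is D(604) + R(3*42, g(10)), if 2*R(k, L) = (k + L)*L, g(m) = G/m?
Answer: -40721/50 ≈ -814.42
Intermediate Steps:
g(m) = -26/m
R(k, L) = L*(L + k)/2 (R(k, L) = ((k + L)*L)/2 = ((L + k)*L)/2 = (L*(L + k))/2 = L*(L + k)/2)
D(604) + R(3*42, g(10)) = (-50 - 1*604) + (-26/10)*(-26/10 + 3*42)/2 = (-50 - 604) + (-26*⅒)*(-26*⅒ + 126)/2 = -654 + (½)*(-13/5)*(-13/5 + 126) = -654 + (½)*(-13/5)*(617/5) = -654 - 8021/50 = -40721/50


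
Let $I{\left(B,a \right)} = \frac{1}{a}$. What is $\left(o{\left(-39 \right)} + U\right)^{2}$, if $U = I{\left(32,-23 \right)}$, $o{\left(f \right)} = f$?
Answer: $\frac{806404}{529} \approx 1524.4$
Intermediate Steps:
$U = - \frac{1}{23}$ ($U = \frac{1}{-23} = - \frac{1}{23} \approx -0.043478$)
$\left(o{\left(-39 \right)} + U\right)^{2} = \left(-39 - \frac{1}{23}\right)^{2} = \left(- \frac{898}{23}\right)^{2} = \frac{806404}{529}$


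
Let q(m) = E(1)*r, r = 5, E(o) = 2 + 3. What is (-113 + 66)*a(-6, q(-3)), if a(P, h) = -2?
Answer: 94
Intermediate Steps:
E(o) = 5
q(m) = 25 (q(m) = 5*5 = 25)
(-113 + 66)*a(-6, q(-3)) = (-113 + 66)*(-2) = -47*(-2) = 94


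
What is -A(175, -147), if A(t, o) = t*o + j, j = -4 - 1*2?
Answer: 25731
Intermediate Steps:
j = -6 (j = -4 - 2 = -6)
A(t, o) = -6 + o*t (A(t, o) = t*o - 6 = o*t - 6 = -6 + o*t)
-A(175, -147) = -(-6 - 147*175) = -(-6 - 25725) = -1*(-25731) = 25731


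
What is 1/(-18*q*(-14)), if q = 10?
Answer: 1/2520 ≈ 0.00039683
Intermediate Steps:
1/(-18*q*(-14)) = 1/(-18*10*(-14)) = 1/(-180*(-14)) = 1/2520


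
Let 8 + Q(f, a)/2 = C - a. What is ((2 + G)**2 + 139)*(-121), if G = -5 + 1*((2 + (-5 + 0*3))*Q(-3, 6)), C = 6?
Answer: -261844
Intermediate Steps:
Q(f, a) = -4 - 2*a (Q(f, a) = -16 + 2*(6 - a) = -16 + (12 - 2*a) = -4 - 2*a)
G = 43 (G = -5 + 1*((2 + (-5 + 0*3))*(-4 - 2*6)) = -5 + 1*((2 + (-5 + 0))*(-4 - 12)) = -5 + 1*((2 - 5)*(-16)) = -5 + 1*(-3*(-16)) = -5 + 1*48 = -5 + 48 = 43)
((2 + G)**2 + 139)*(-121) = ((2 + 43)**2 + 139)*(-121) = (45**2 + 139)*(-121) = (2025 + 139)*(-121) = 2164*(-121) = -261844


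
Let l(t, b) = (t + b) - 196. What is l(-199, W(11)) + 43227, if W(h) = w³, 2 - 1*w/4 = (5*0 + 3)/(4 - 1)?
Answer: 42896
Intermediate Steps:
w = 4 (w = 8 - 4*(5*0 + 3)/(4 - 1) = 8 - 4*(0 + 3)/3 = 8 - 12/3 = 8 - 4*1 = 8 - 4 = 4)
W(h) = 64 (W(h) = 4³ = 64)
l(t, b) = -196 + b + t (l(t, b) = (b + t) - 196 = -196 + b + t)
l(-199, W(11)) + 43227 = (-196 + 64 - 199) + 43227 = -331 + 43227 = 42896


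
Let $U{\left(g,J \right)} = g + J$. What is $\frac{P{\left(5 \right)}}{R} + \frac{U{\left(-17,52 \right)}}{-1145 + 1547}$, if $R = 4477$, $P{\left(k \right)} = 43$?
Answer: $\frac{173981}{1799754} \approx 0.096669$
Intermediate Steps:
$U{\left(g,J \right)} = J + g$
$\frac{P{\left(5 \right)}}{R} + \frac{U{\left(-17,52 \right)}}{-1145 + 1547} = \frac{43}{4477} + \frac{52 - 17}{-1145 + 1547} = 43 \cdot \frac{1}{4477} + \frac{35}{402} = \frac{43}{4477} + 35 \cdot \frac{1}{402} = \frac{43}{4477} + \frac{35}{402} = \frac{173981}{1799754}$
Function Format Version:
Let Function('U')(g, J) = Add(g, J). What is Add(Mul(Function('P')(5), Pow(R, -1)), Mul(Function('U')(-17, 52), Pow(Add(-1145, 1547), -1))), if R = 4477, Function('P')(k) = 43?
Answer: Rational(173981, 1799754) ≈ 0.096669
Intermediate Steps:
Function('U')(g, J) = Add(J, g)
Add(Mul(Function('P')(5), Pow(R, -1)), Mul(Function('U')(-17, 52), Pow(Add(-1145, 1547), -1))) = Add(Mul(43, Pow(4477, -1)), Mul(Add(52, -17), Pow(Add(-1145, 1547), -1))) = Add(Mul(43, Rational(1, 4477)), Mul(35, Pow(402, -1))) = Add(Rational(43, 4477), Mul(35, Rational(1, 402))) = Add(Rational(43, 4477), Rational(35, 402)) = Rational(173981, 1799754)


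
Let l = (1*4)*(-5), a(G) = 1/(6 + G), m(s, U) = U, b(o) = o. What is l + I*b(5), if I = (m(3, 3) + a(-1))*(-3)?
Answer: -68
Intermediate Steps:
l = -20 (l = 4*(-5) = -20)
I = -48/5 (I = (3 + 1/(6 - 1))*(-3) = (3 + 1/5)*(-3) = (16/5)*(-3) = -48/5 ≈ -9.6000)
l + I*b(5) = -20 - 48/5*5 = -20 - 48 = -68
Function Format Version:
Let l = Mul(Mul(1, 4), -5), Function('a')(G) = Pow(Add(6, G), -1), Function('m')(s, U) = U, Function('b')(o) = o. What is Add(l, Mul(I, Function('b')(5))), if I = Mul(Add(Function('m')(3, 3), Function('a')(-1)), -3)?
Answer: -68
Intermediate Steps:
l = -20 (l = Mul(4, -5) = -20)
I = Rational(-48, 5) (I = Mul(Add(3, Pow(Add(6, -1), -1)), -3) = Mul(Add(3, Pow(5, -1)), -3) = Mul(Add(3, Rational(1, 5)), -3) = Mul(Rational(16, 5), -3) = Rational(-48, 5) ≈ -9.6000)
Add(l, Mul(I, Function('b')(5))) = Add(-20, Mul(Rational(-48, 5), 5)) = Add(-20, -48) = -68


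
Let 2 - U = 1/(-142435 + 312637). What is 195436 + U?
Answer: 33263938475/170202 ≈ 1.9544e+5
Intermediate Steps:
U = 340403/170202 (U = 2 - 1/(-142435 + 312637) = 2 - 1/170202 = 340403/170202 ≈ 2.0000)
195436 + U = 195436 + 340403/170202 = 33263938475/170202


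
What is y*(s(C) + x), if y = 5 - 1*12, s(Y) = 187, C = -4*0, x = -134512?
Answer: 940275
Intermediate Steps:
C = 0
y = -7 (y = 5 - 12 = -7)
y*(s(C) + x) = -7*(187 - 134512) = -7*(-134325) = 940275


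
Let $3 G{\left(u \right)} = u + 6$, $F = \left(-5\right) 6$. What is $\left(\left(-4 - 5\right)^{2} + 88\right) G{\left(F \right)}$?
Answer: $-1352$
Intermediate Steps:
$F = -30$
$G{\left(u \right)} = 2 + \frac{u}{3}$ ($G{\left(u \right)} = \frac{u + 6}{3} = \frac{6 + u}{3} = 2 + \frac{u}{3}$)
$\left(\left(-4 - 5\right)^{2} + 88\right) G{\left(F \right)} = \left(\left(-4 - 5\right)^{2} + 88\right) \left(2 + \frac{1}{3} \left(-30\right)\right) = \left(\left(-9\right)^{2} + 88\right) \left(2 - 10\right) = \left(81 + 88\right) \left(-8\right) = 169 \left(-8\right) = -1352$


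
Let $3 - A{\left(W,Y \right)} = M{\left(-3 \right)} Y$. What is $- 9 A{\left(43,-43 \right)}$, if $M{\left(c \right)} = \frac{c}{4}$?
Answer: $\frac{1053}{4} \approx 263.25$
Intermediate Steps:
$M{\left(c \right)} = \frac{c}{4}$ ($M{\left(c \right)} = c \frac{1}{4} = \frac{c}{4}$)
$A{\left(W,Y \right)} = 3 + \frac{3 Y}{4}$ ($A{\left(W,Y \right)} = 3 - \frac{1}{4} \left(-3\right) Y = 3 - - \frac{3 Y}{4} = 3 + \frac{3 Y}{4}$)
$- 9 A{\left(43,-43 \right)} = - 9 \left(3 + \frac{3}{4} \left(-43\right)\right) = - 9 \left(3 - \frac{129}{4}\right) = \left(-9\right) \left(- \frac{117}{4}\right) = \frac{1053}{4}$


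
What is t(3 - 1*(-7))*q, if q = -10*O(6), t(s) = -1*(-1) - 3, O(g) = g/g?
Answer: 20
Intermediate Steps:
O(g) = 1
t(s) = -2 (t(s) = 1 - 3 = -2)
q = -10 (q = -10*1 = -10)
t(3 - 1*(-7))*q = -2*(-10) = 20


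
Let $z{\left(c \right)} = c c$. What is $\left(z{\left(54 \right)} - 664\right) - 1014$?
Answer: $1238$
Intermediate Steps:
$z{\left(c \right)} = c^{2}$
$\left(z{\left(54 \right)} - 664\right) - 1014 = \left(54^{2} - 664\right) - 1014 = \left(2916 - 664\right) - 1014 = 2252 - 1014 = 1238$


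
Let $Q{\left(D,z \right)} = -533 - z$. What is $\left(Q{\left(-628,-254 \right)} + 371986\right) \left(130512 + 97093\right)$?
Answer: $84602371735$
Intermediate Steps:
$\left(Q{\left(-628,-254 \right)} + 371986\right) \left(130512 + 97093\right) = \left(\left(-533 - -254\right) + 371986\right) \left(130512 + 97093\right) = \left(\left(-533 + 254\right) + 371986\right) 227605 = \left(-279 + 371986\right) 227605 = 371707 \cdot 227605 = 84602371735$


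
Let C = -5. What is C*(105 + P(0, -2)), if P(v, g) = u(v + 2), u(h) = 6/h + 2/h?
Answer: -545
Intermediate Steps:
u(h) = 8/h
P(v, g) = 8/(2 + v) (P(v, g) = 8/(v + 2) = 8/(2 + v))
C*(105 + P(0, -2)) = -5*(105 + 8/(2 + 0)) = -5*(105 + 8/2) = -5*(105 + 8*(½)) = -5*(105 + 4) = -5*109 = -545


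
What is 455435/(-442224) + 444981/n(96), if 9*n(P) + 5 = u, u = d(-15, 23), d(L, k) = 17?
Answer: 147585502873/442224 ≈ 3.3373e+5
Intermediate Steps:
u = 17
n(P) = 4/3 (n(P) = -5/9 + (⅑)*17 = -5/9 + 17/9 = 4/3)
455435/(-442224) + 444981/n(96) = 455435/(-442224) + 444981/(4/3) = 455435*(-1/442224) + 444981*(¾) = -455435/442224 + 1334943/4 = 147585502873/442224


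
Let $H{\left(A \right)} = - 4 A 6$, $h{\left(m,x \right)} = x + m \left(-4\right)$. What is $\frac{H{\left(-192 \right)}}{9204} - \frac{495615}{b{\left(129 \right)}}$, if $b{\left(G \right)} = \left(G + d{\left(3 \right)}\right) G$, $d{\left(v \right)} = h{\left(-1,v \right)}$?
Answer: $- \frac{124466603}{4485416} \approx -27.749$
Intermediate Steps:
$h{\left(m,x \right)} = x - 4 m$
$d{\left(v \right)} = 4 + v$ ($d{\left(v \right)} = v - -4 = v + 4 = 4 + v$)
$b{\left(G \right)} = G \left(7 + G\right)$ ($b{\left(G \right)} = \left(G + \left(4 + 3\right)\right) G = \left(G + 7\right) G = \left(7 + G\right) G = G \left(7 + G\right)$)
$H{\left(A \right)} = - 24 A$
$\frac{H{\left(-192 \right)}}{9204} - \frac{495615}{b{\left(129 \right)}} = \frac{\left(-24\right) \left(-192\right)}{9204} - \frac{495615}{129 \left(7 + 129\right)} = 4608 \cdot \frac{1}{9204} - \frac{495615}{129 \cdot 136} = \frac{384}{767} - \frac{495615}{17544} = \frac{384}{767} - \frac{165205}{5848} = - \frac{124466603}{4485416}$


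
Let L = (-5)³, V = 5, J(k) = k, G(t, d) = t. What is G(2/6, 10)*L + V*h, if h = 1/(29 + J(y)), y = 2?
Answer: -3860/93 ≈ -41.505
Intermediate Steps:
h = 1/31 (h = 1/(29 + 2) = 1/31 ≈ 0.032258)
L = -125
G(2/6, 10)*L + V*h = (2/6)*(-125) + 5*(1/31) = (2*(⅙))*(-125) + 5/31 = (⅓)*(-125) + 5/31 = -125/3 + 5/31 = -3860/93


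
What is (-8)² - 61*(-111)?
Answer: 6835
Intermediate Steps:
(-8)² - 61*(-111) = 64 + 6771 = 6835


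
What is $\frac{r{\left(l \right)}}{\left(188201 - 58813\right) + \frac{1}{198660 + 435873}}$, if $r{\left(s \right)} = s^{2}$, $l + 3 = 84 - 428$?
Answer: $\frac{76403483997}{82100955805} \approx 0.9306$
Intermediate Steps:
$l = -347$ ($l = -3 + \left(84 - 428\right) = -3 - 344 = -347$)
$\frac{r{\left(l \right)}}{\left(188201 - 58813\right) + \frac{1}{198660 + 435873}} = \frac{\left(-347\right)^{2}}{\left(188201 - 58813\right) + \frac{1}{198660 + 435873}} = \frac{120409}{129388 + \frac{1}{634533}} = \frac{120409}{\frac{82100955805}{634533}} = 120409 \cdot \frac{634533}{82100955805} = \frac{76403483997}{82100955805}$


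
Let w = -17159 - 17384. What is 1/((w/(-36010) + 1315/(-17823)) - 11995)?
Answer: -49369710/592145955547 ≈ -8.3374e-5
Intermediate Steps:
w = -34543
1/((w/(-36010) + 1315/(-17823)) - 11995) = 1/((-34543/(-36010) + 1315/(-17823)) - 11995) = 1/((-34543*(-1/36010) + 1315*(-1/17823)) - 11995) = 1/((34543/36010 - 1315/17823) - 11995) = 1/(43715903/49369710 - 11995) = 1/(-592145955547/49369710) = -49369710/592145955547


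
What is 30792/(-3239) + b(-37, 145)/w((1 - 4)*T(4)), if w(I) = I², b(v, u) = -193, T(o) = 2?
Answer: -1733639/116604 ≈ -14.868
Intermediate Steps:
30792/(-3239) + b(-37, 145)/w((1 - 4)*T(4)) = 30792/(-3239) - 193*1/(4*(1 - 4)²) = 30792*(-1/3239) - 193/((-3*2)²) = -30792/3239 - 193/((-6)²) = -30792/3239 - 193/36 = -1733639/116604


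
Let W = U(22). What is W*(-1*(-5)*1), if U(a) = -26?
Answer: -130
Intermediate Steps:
W = -26
W*(-1*(-5)*1) = -26*(-1*(-5)) = -130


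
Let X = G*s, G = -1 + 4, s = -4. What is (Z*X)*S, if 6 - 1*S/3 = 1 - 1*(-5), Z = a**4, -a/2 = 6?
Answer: 0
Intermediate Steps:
a = -12 (a = -2*6 = -12)
G = 3
Z = 20736 (Z = (-12)**4 = 20736)
X = -12 (X = 3*(-4) = -12)
S = 0 (S = 18 - 3*(1 - 1*(-5)) = 18 - 3*(1 + 5) = 18 - 3*6 = 18 - 18 = 0)
(Z*X)*S = (20736*(-12))*0 = -248832*0 = 0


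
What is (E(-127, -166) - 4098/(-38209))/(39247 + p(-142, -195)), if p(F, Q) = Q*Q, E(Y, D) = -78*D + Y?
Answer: 489881687/2952485848 ≈ 0.16592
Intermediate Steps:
E(Y, D) = Y - 78*D
p(F, Q) = Q²
(E(-127, -166) - 4098/(-38209))/(39247 + p(-142, -195)) = ((-127 - 78*(-166)) - 4098/(-38209))/(39247 + (-195)²) = ((-127 + 12948) - 4098*(-1/38209))/(39247 + 38025) = (12821 + 4098/38209)/77272 = (489881687/38209)*(1/77272) = 489881687/2952485848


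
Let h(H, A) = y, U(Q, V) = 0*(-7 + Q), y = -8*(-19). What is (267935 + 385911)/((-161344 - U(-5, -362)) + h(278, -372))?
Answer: -326923/80596 ≈ -4.0563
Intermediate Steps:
y = 152
U(Q, V) = 0
h(H, A) = 152
(267935 + 385911)/((-161344 - U(-5, -362)) + h(278, -372)) = (267935 + 385911)/((-161344 - 1*0) + 152) = 653846/((-161344 + 0) + 152) = 653846/(-161344 + 152) = 653846/(-161192) = 653846*(-1/161192) = -326923/80596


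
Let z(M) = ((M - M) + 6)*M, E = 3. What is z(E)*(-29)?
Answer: -522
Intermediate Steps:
z(M) = 6*M (z(M) = (0 + 6)*M = 6*M)
z(E)*(-29) = (6*3)*(-29) = 18*(-29) = -522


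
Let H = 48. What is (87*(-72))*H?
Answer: -300672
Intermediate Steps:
(87*(-72))*H = (87*(-72))*48 = -6264*48 = -300672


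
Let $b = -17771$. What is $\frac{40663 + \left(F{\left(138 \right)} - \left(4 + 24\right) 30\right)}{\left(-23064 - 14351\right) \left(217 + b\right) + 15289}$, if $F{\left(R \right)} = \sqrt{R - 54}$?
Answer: $\frac{39823}{656798199} + \frac{2 \sqrt{21}}{656798199} \approx 6.0646 \cdot 10^{-5}$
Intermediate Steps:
$F{\left(R \right)} = \sqrt{-54 + R}$
$\frac{40663 + \left(F{\left(138 \right)} - \left(4 + 24\right) 30\right)}{\left(-23064 - 14351\right) \left(217 + b\right) + 15289} = \frac{40663 - \left(- \sqrt{-54 + 138} + \left(4 + 24\right) 30\right)}{\left(-23064 - 14351\right) \left(217 - 17771\right) + 15289} = \frac{40663 + \left(\sqrt{84} - 28 \cdot 30\right)}{\left(-37415\right) \left(-17554\right) + 15289} = \frac{40663 + \left(2 \sqrt{21} - 840\right)}{656782910 + 15289} = \frac{40663 - \left(840 - 2 \sqrt{21}\right)}{656798199} = \left(40663 - \left(840 - 2 \sqrt{21}\right)\right) \frac{1}{656798199} = \left(39823 + 2 \sqrt{21}\right) \frac{1}{656798199} = \frac{39823}{656798199} + \frac{2 \sqrt{21}}{656798199}$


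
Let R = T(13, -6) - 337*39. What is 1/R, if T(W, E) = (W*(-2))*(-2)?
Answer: -1/13091 ≈ -7.6388e-5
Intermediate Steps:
T(W, E) = 4*W (T(W, E) = -2*W*(-2) = 4*W)
R = -13091 (R = 4*13 - 337*39 = 52 - 13143 = -13091)
1/R = 1/(-13091) = -1/13091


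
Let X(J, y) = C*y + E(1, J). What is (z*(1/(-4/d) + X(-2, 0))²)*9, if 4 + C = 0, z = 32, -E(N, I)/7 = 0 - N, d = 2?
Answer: 12168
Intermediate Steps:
E(N, I) = 7*N (E(N, I) = -7*(0 - N) = -(-7)*N = 7*N)
C = -4 (C = -4 + 0 = -4)
X(J, y) = 7 - 4*y (X(J, y) = -4*y + 7*1 = -4*y + 7 = 7 - 4*y)
(z*(1/(-4/d) + X(-2, 0))²)*9 = (32*(1/(-4/2) + (7 - 4*0))²)*9 = (32*(1/(-4*½) + (7 + 0))²)*9 = (32*(1/(-2) + 7)²)*9 = (32*(-½ + 7)²)*9 = (32*(13/2)²)*9 = (32*(169/4))*9 = 1352*9 = 12168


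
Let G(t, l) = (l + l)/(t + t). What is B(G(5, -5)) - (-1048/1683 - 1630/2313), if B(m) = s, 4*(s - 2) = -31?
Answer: -850181/192236 ≈ -4.4226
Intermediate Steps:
s = -23/4 (s = 2 + (¼)*(-31) = 2 - 31/4 = -23/4 ≈ -5.7500)
G(t, l) = l/t (G(t, l) = (2*l)/((2*t)) = (2*l)*(1/(2*t)) = l/t)
B(m) = -23/4
B(G(5, -5)) - (-1048/1683 - 1630/2313) = -23/4 - (-1048/1683 - 1630/2313) = -23/4 - 1*(-63794/48059) = -23/4 + 63794/48059 = -850181/192236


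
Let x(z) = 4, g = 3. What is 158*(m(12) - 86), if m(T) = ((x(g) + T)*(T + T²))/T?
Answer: 19276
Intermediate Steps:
m(T) = (4 + T)*(T + T²)/T (m(T) = ((4 + T)*(T + T²))/T = (4 + T)*(T + T²)/T)
158*(m(12) - 86) = 158*((4 + 12² + 5*12) - 86) = 158*((4 + 144 + 60) - 86) = 158*(208 - 86) = 158*122 = 19276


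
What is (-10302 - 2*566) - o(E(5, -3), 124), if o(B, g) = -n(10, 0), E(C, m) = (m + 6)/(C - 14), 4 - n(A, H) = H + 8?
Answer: -11438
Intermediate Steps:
n(A, H) = -4 - H (n(A, H) = 4 - (H + 8) = 4 - (8 + H) = 4 + (-8 - H) = -4 - H)
E(C, m) = (6 + m)/(-14 + C)
o(B, g) = 4 (o(B, g) = -(-4 - 1*0) = -(-4 + 0) = -1*(-4) = 4)
(-10302 - 2*566) - o(E(5, -3), 124) = (-10302 - 2*566) - 1*4 = (-10302 - 1132) - 4 = -11434 - 4 = -11438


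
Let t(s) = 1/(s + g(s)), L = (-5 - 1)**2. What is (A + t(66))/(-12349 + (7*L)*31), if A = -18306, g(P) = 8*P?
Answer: 10873763/2694978 ≈ 4.0348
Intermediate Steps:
L = 36 (L = (-6)**2 = 36)
t(s) = 1/(9*s) (t(s) = 1/(s + 8*s) = 1/(9*s))
(A + t(66))/(-12349 + (7*L)*31) = (-18306 + (1/9)/66)/(-12349 + (7*36)*31) = (-18306 + (1/9)*(1/66))/(-12349 + 252*31) = (-18306 + 1/594)/(-12349 + 7812) = -10873763/594/(-4537) = -10873763/594*(-1/4537) = 10873763/2694978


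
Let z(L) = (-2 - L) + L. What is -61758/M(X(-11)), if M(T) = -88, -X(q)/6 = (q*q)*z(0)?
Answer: 30879/44 ≈ 701.79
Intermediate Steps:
z(L) = -2
X(q) = 12*q**2 (X(q) = -6*q*q*(-2) = -6*q**2*(-2) = -(-12)*q**2 = 12*q**2)
-61758/M(X(-11)) = -61758/(-88) = -61758*(-1/88) = 30879/44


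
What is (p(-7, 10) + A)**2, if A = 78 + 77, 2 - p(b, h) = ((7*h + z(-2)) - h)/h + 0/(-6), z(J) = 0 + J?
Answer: 571536/25 ≈ 22861.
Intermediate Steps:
z(J) = J
p(b, h) = 2 - (-2 + 6*h)/h (p(b, h) = 2 - (((7*h - 2) - h)/h + 0/(-6)) = 2 - (((-2 + 7*h) - h)/h + 0*(-1/6)) = 2 - ((-2 + 6*h)/h + 0) = 2 - (-2 + 6*h)/h)
A = 155
(p(-7, 10) + A)**2 = ((-4 + 2/10) + 155)**2 = ((-4 + 2*(1/10)) + 155)**2 = ((-4 + 1/5) + 155)**2 = (-19/5 + 155)**2 = (756/5)**2 = 571536/25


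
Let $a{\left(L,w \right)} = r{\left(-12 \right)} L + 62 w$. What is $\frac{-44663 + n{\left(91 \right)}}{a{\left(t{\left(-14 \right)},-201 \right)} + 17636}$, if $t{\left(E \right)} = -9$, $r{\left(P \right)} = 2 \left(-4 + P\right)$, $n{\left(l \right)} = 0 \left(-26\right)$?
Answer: $- \frac{44663}{5462} \approx -8.177$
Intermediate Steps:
$n{\left(l \right)} = 0$
$r{\left(P \right)} = -8 + 2 P$
$a{\left(L,w \right)} = - 32 L + 62 w$ ($a{\left(L,w \right)} = \left(-8 + 2 \left(-12\right)\right) L + 62 w = \left(-8 - 24\right) L + 62 w = - 32 L + 62 w$)
$\frac{-44663 + n{\left(91 \right)}}{a{\left(t{\left(-14 \right)},-201 \right)} + 17636} = \frac{-44663 + 0}{\left(\left(-32\right) \left(-9\right) + 62 \left(-201\right)\right) + 17636} = - \frac{44663}{\left(288 - 12462\right) + 17636} = - \frac{44663}{-12174 + 17636} = - \frac{44663}{5462}$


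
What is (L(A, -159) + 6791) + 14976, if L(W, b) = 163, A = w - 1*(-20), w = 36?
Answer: 21930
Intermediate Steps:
A = 56 (A = 36 - 1*(-20) = 36 + 20 = 56)
(L(A, -159) + 6791) + 14976 = (163 + 6791) + 14976 = 6954 + 14976 = 21930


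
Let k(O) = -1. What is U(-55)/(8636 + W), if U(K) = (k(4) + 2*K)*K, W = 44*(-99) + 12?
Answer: 165/116 ≈ 1.4224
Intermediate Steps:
W = -4344 (W = -4356 + 12 = -4344)
U(K) = K*(-1 + 2*K) (U(K) = (-1 + 2*K)*K = K*(-1 + 2*K))
U(-55)/(8636 + W) = (-55*(-1 + 2*(-55)))/(8636 - 4344) = -55*(-1 - 110)/4292 = -55*(-111)*(1/4292) = 6105*(1/4292) = 165/116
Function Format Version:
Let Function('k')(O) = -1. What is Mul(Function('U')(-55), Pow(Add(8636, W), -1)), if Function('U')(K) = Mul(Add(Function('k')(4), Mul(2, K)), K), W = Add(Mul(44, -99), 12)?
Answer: Rational(165, 116) ≈ 1.4224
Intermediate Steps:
W = -4344 (W = Add(-4356, 12) = -4344)
Function('U')(K) = Mul(K, Add(-1, Mul(2, K))) (Function('U')(K) = Mul(Add(-1, Mul(2, K)), K) = Mul(K, Add(-1, Mul(2, K))))
Mul(Function('U')(-55), Pow(Add(8636, W), -1)) = Mul(Mul(-55, Add(-1, Mul(2, -55))), Pow(Add(8636, -4344), -1)) = Mul(Mul(-55, Add(-1, -110)), Pow(4292, -1)) = Mul(Mul(-55, -111), Rational(1, 4292)) = Mul(6105, Rational(1, 4292)) = Rational(165, 116)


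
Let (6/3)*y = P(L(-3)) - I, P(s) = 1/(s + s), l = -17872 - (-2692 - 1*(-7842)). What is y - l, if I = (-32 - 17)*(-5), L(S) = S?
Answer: 274793/12 ≈ 22899.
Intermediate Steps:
I = 245 (I = -49*(-5) = 245)
l = -23022 (l = -17872 - (-2692 + 7842) = -17872 - 1*5150 = -17872 - 5150 = -23022)
P(s) = 1/(2*s)
y = -1471/12 (y = ((½)/(-3) - 1*245)/2 = ((½)*(-⅓) - 245)/2 = (-⅙ - 245)/2 = (½)*(-1471/6) = -1471/12 ≈ -122.58)
y - l = -1471/12 - 1*(-23022) = -1471/12 + 23022 = 274793/12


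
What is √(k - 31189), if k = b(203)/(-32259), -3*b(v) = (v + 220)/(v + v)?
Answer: I*√594446547416949290/4365718 ≈ 176.6*I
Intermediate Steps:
b(v) = -(220 + v)/(6*v) (b(v) = -(v + 220)/(3*(v + v)) = -(220 + v)/(3*(2*v)) = -(220 + v)*1/(2*v)/3 = -(220 + v)/(6*v))
k = 47/4365718 (k = ((⅙)*(-220 - 1*203)/203)/(-32259) = ((⅙)*(1/203)*(-220 - 203))*(-1/32259) = ((⅙)*(1/203)*(-423))*(-1/32259) = -141/406*(-1/32259) = 47/4365718 ≈ 1.0766e-5)
√(k - 31189) = √(47/4365718 - 31189) = √(-136162378655/4365718) = I*√594446547416949290/4365718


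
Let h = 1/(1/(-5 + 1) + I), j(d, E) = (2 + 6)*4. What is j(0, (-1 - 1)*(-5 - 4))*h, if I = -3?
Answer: -128/13 ≈ -9.8462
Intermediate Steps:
j(d, E) = 32 (j(d, E) = 8*4 = 32)
h = -4/13 (h = 1/(1/(-5 + 1) - 3) = 1/(1/(-4) - 3) = 1/(-¼ - 3) = 1/(-13/4) = -4/13 ≈ -0.30769)
j(0, (-1 - 1)*(-5 - 4))*h = 32*(-4/13) = -128/13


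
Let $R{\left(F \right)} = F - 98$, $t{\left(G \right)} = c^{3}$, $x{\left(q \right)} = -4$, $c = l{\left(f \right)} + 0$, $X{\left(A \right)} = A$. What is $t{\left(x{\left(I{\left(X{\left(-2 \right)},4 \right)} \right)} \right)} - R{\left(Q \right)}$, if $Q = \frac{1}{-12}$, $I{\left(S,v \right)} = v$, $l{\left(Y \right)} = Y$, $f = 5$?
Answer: $\frac{2677}{12} \approx 223.08$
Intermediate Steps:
$Q = - \frac{1}{12} \approx -0.083333$
$c = 5$ ($c = 5 + 0 = 5$)
$t{\left(G \right)} = 125$ ($t{\left(G \right)} = 5^{3} = 125$)
$R{\left(F \right)} = -98 + F$
$t{\left(x{\left(I{\left(X{\left(-2 \right)},4 \right)} \right)} \right)} - R{\left(Q \right)} = 125 - \left(-98 - \frac{1}{12}\right) = 125 - - \frac{1177}{12} = 125 + \frac{1177}{12} = \frac{2677}{12}$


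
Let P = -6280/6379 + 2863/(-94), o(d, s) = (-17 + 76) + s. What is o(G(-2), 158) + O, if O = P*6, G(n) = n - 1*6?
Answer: 8499230/299813 ≈ 28.348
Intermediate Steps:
G(n) = -6 + n (G(n) = n - 6 = -6 + n)
o(d, s) = 59 + s
P = -18853397/599626 (P = -6280*1/6379 + 2863*(-1/94) = -6280/6379 - 2863/94 = -18853397/599626 ≈ -31.442)
O = -56560191/299813 (O = -18853397/599626*6 = -56560191/299813 ≈ -188.65)
o(G(-2), 158) + O = (59 + 158) - 56560191/299813 = 217 - 56560191/299813 = 8499230/299813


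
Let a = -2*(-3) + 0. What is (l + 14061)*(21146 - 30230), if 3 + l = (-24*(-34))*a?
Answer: -172178136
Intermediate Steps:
a = 6 (a = 6 + 0 = 6)
l = 4893 (l = -3 - 24*(-34)*6 = -3 + 816*6 = -3 + 4896 = 4893)
(l + 14061)*(21146 - 30230) = (4893 + 14061)*(21146 - 30230) = 18954*(-9084) = -172178136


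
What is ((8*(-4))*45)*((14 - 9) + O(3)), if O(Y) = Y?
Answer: -11520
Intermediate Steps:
((8*(-4))*45)*((14 - 9) + O(3)) = ((8*(-4))*45)*((14 - 9) + 3) = (-32*45)*(5 + 3) = -1440*8 = -11520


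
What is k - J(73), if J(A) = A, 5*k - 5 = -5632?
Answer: -5992/5 ≈ -1198.4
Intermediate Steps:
k = -5627/5 (k = 1 + (⅕)*(-5632) = 1 - 5632/5 = -5627/5 ≈ -1125.4)
k - J(73) = -5627/5 - 1*73 = -5627/5 - 73 = -5992/5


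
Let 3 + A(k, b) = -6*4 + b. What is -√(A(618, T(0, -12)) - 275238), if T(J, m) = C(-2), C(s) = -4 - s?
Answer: -I*√275267 ≈ -524.66*I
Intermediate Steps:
T(J, m) = -2 (T(J, m) = -4 - 1*(-2) = -4 + 2 = -2)
A(k, b) = -27 + b (A(k, b) = -3 + (-6*4 + b) = -3 + (-24 + b) = -27 + b)
-√(A(618, T(0, -12)) - 275238) = -√((-27 - 2) - 275238) = -√(-29 - 275238) = -√(-275267) = -I*√275267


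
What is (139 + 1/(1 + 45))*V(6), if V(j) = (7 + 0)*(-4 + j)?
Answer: 44765/23 ≈ 1946.3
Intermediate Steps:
V(j) = -28 + 7*j (V(j) = 7*(-4 + j) = -28 + 7*j)
(139 + 1/(1 + 45))*V(6) = (139 + 1/(1 + 45))*(-28 + 7*6) = (139 + 1/46)*(-28 + 42) = (139 + 1/46)*14 = (6395/46)*14 = 44765/23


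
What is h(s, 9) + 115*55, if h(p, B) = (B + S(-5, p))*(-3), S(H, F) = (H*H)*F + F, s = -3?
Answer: 6532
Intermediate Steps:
S(H, F) = F + F*H² (S(H, F) = H²*F + F = F*H² + F = F + F*H²)
h(p, B) = -78*p - 3*B (h(p, B) = (B + p*(1 + (-5)²))*(-3) = (B + p*(1 + 25))*(-3) = (B + p*26)*(-3) = (B + 26*p)*(-3) = -78*p - 3*B)
h(s, 9) + 115*55 = (-78*(-3) - 3*9) + 115*55 = (234 - 27) + 6325 = 207 + 6325 = 6532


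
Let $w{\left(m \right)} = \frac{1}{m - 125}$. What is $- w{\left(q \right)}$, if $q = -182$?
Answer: $\frac{1}{307} \approx 0.0032573$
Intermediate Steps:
$w{\left(m \right)} = \frac{1}{-125 + m}$
$- w{\left(q \right)} = - \frac{1}{-125 - 182} = - \frac{1}{-307} = \left(-1\right) \left(- \frac{1}{307}\right) = \frac{1}{307}$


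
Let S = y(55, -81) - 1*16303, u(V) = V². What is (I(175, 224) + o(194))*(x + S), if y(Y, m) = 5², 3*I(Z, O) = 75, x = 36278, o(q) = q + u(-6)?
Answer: 5100000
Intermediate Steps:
o(q) = 36 + q (o(q) = q + (-6)² = q + 36 = 36 + q)
I(Z, O) = 25 (I(Z, O) = (⅓)*75 = 25)
y(Y, m) = 25
S = -16278 (S = 25 - 1*16303 = 25 - 16303 = -16278)
(I(175, 224) + o(194))*(x + S) = (25 + (36 + 194))*(36278 - 16278) = (25 + 230)*20000 = 255*20000 = 5100000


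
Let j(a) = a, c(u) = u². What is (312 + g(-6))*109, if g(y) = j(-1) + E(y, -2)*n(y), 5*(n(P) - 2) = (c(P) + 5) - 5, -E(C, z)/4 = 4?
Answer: 89271/5 ≈ 17854.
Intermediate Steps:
E(C, z) = -16 (E(C, z) = -4*4 = -16)
n(P) = 2 + P²/5 (n(P) = 2 + ((P² + 5) - 5)/5 = 2 + ((5 + P²) - 5)/5 = 2 + P²/5)
g(y) = -33 - 16*y²/5 (g(y) = -1 - 16*(2 + y²/5) = -1 + (-32 - 16*y²/5) = -33 - 16*y²/5)
(312 + g(-6))*109 = (312 + (-33 - 16/5*(-6)²))*109 = (312 + (-33 - 16/5*36))*109 = (312 + (-33 - 576/5))*109 = (312 - 741/5)*109 = (819/5)*109 = 89271/5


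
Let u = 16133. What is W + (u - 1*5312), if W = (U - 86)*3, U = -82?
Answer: 10317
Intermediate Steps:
W = -504 (W = (-82 - 86)*3 = -168*3 = -504)
W + (u - 1*5312) = -504 + (16133 - 1*5312) = -504 + (16133 - 5312) = -504 + 10821 = 10317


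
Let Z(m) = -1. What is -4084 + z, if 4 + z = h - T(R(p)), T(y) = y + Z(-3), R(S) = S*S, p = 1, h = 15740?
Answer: 11652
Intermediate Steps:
R(S) = S²
T(y) = -1 + y (T(y) = y - 1 = -1 + y)
z = 15736 (z = -4 + (15740 - (-1 + 1²)) = -4 + (15740 - (-1 + 1)) = -4 + (15740 - 1*0) = -4 + (15740 + 0) = -4 + 15740 = 15736)
-4084 + z = -4084 + 15736 = 11652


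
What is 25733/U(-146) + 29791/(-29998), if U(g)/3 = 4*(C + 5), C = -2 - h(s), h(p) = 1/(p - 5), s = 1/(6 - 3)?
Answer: 1348881542/2024865 ≈ 666.16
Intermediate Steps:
s = 1/3 ≈ 0.33333
h(p) = 1/(-5 + p)
C = -25/14 (C = -2 - 1/(-5 + 1/3) = -2 - 1/(-14/3) = -2 - 1*(-3/14) = -2 + 3/14 = -25/14 ≈ -1.7857)
U(g) = 270/7 (U(g) = 3*(4*(-25/14 + 5)) = 3*(4*(45/14)) = 3*(90/7) = 270/7)
25733/U(-146) + 29791/(-29998) = 25733/(270/7) + 29791/(-29998) = 25733*(7/270) + 29791*(-1/29998) = 180131/270 - 29791/29998 = 1348881542/2024865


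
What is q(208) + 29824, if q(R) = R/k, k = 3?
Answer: 89680/3 ≈ 29893.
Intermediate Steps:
q(R) = R/3
q(208) + 29824 = (⅓)*208 + 29824 = 208/3 + 29824 = 89680/3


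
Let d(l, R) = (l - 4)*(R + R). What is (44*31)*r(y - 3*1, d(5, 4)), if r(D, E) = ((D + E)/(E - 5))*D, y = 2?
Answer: -9548/3 ≈ -3182.7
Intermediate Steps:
d(l, R) = 2*R*(-4 + l) (d(l, R) = (-4 + l)*(2*R) = 2*R*(-4 + l))
r(D, E) = D*(D + E)/(-5 + E) (r(D, E) = ((D + E)/(-5 + E))*D = D*(D + E)/(-5 + E))
(44*31)*r(y - 3*1, d(5, 4)) = (44*31)*((2 - 3*1)*((2 - 3*1) + 2*4*(-4 + 5))/(-5 + 2*4*(-4 + 5))) = 1364*((2 - 3)*((2 - 3) + 2*4*1)/(-5 + 2*4*1)) = 1364*(-(-1 + 8)/(-5 + 8)) = 1364*(-1*7/3) = 1364*(-1*⅓*7) = 1364*(-7/3) = -9548/3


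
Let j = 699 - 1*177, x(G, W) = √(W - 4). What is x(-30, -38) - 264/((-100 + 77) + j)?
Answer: -264/499 + I*√42 ≈ -0.52906 + 6.4807*I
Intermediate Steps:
x(G, W) = √(-4 + W)
j = 522 (j = 699 - 177 = 522)
x(-30, -38) - 264/((-100 + 77) + j) = √(-4 - 38) - 264/((-100 + 77) + 522) = √(-42) - 264/(-23 + 522) = I*√42 - 264/499 = -264/499 + I*√42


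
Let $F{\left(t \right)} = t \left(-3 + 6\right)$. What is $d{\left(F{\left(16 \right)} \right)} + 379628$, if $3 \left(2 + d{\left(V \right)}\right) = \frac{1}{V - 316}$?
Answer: $\frac{305219303}{804} \approx 3.7963 \cdot 10^{5}$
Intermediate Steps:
$F{\left(t \right)} = 3 t$ ($F{\left(t \right)} = t 3 = 3 t$)
$d{\left(V \right)} = -2 + \frac{1}{3 \left(-316 + V\right)}$ ($d{\left(V \right)} = -2 + \frac{1}{3 \left(V - 316\right)} = -2 + \frac{1}{3 \left(-316 + V\right)}$)
$d{\left(F{\left(16 \right)} \right)} + 379628 = \frac{1897 - 6 \cdot 3 \cdot 16}{3 \left(-316 + 3 \cdot 16\right)} + 379628 = \frac{1897 - 288}{3 \left(-316 + 48\right)} + 379628 = \frac{1897 - 288}{3 \left(-268\right)} + 379628 = \frac{1}{3} \left(- \frac{1}{268}\right) 1609 + 379628 = - \frac{1609}{804} + 379628 = \frac{305219303}{804}$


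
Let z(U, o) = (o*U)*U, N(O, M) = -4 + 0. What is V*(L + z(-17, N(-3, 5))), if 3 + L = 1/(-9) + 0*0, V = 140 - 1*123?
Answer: -177344/9 ≈ -19705.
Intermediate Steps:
N(O, M) = -4
z(U, o) = o*U**2 (z(U, o) = (U*o)*U = o*U**2)
V = 17 (V = 140 - 123 = 17)
L = -28/9 (L = -3 + (1/(-9) + 0*0) = -3 + (-1/9 + 0) = -3 - 1/9 = -28/9 ≈ -3.1111)
V*(L + z(-17, N(-3, 5))) = 17*(-28/9 - 4*(-17)**2) = 17*(-28/9 - 4*289) = 17*(-28/9 - 1156) = 17*(-10432/9) = -177344/9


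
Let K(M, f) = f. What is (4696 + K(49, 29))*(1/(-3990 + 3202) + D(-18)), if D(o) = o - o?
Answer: -4725/788 ≈ -5.9962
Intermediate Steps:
D(o) = 0
(4696 + K(49, 29))*(1/(-3990 + 3202) + D(-18)) = (4696 + 29)*(1/(-3990 + 3202) + 0) = 4725*(1/(-788) + 0) = 4725*(-1/788 + 0) = 4725*(-1/788) = -4725/788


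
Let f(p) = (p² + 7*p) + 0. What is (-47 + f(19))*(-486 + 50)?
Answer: -194892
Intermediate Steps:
f(p) = p² + 7*p
(-47 + f(19))*(-486 + 50) = (-47 + 19*(7 + 19))*(-486 + 50) = (-47 + 19*26)*(-436) = (-47 + 494)*(-436) = 447*(-436) = -194892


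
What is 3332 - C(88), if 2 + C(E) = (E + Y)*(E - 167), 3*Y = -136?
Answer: 20114/3 ≈ 6704.7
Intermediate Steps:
Y = -136/3 (Y = (1/3)*(-136) = -136/3 ≈ -45.333)
C(E) = -2 + (-167 + E)*(-136/3 + E) (C(E) = -2 + (E - 136/3)*(E - 167) = -2 + (-136/3 + E)*(-167 + E) = -2 + (-167 + E)*(-136/3 + E))
3332 - C(88) = 3332 - (22706/3 + 88**2 - 637/3*88) = 3332 - (22706/3 + 7744 - 56056/3) = 3332 - 1*(-10118/3) = 3332 + 10118/3 = 20114/3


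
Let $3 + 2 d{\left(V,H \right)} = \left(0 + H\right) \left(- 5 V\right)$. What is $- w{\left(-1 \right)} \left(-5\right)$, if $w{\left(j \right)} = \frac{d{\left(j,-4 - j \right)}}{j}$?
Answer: $45$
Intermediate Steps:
$d{\left(V,H \right)} = - \frac{3}{2} - \frac{5 H V}{2}$ ($d{\left(V,H \right)} = - \frac{3}{2} + \frac{\left(0 + H\right) \left(- 5 V\right)}{2} = - \frac{3}{2} + \frac{H \left(- 5 V\right)}{2} = - \frac{3}{2} + \frac{\left(-5\right) H V}{2} = - \frac{3}{2} - \frac{5 H V}{2}$)
$w{\left(j \right)} = \frac{- \frac{3}{2} - \frac{5 j \left(-4 - j\right)}{2}}{j}$ ($w{\left(j \right)} = \frac{- \frac{3}{2} - \frac{5 \left(-4 - j\right) j}{2}}{j} = \frac{- \frac{3}{2} - \frac{5 j \left(-4 - j\right)}{2}}{j}$)
$- w{\left(-1 \right)} \left(-5\right) = - \frac{-3 + 5 \left(-1\right) \left(4 - 1\right)}{2 \left(-1\right)} \left(-5\right) = - \frac{\left(-1\right) \left(-3 + 5 \left(-1\right) 3\right)}{2} \left(-5\right) = - \frac{\left(-1\right) \left(-3 - 15\right)}{2} \left(-5\right) = - \frac{\left(-1\right) \left(-18\right)}{2} \left(-5\right) = \left(-1\right) 9 \left(-5\right) = \left(-9\right) \left(-5\right) = 45$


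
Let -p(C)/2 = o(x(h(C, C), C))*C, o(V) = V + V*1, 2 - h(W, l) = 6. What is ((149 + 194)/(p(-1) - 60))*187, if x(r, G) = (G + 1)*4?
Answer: -64141/60 ≈ -1069.0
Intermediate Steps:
h(W, l) = -4 (h(W, l) = 2 - 1*6 = 2 - 6 = -4)
x(r, G) = 4 + 4*G (x(r, G) = (1 + G)*4 = 4 + 4*G)
o(V) = 2*V (o(V) = V + V = 2*V)
p(C) = -2*C*(8 + 8*C) (p(C) = -2*2*(4 + 4*C)*C = -2*(8 + 8*C)*C = -2*C*(8 + 8*C))
((149 + 194)/(p(-1) - 60))*187 = ((149 + 194)/(-16*(-1)*(1 - 1) - 60))*187 = (343/(-16*(-1)*0 - 60))*187 = (343/(0 - 60))*187 = (343/(-60))*187 = (343*(-1/60))*187 = -343/60*187 = -64141/60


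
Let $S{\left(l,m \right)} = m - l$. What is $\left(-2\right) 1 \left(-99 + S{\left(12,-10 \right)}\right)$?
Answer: $242$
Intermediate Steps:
$\left(-2\right) 1 \left(-99 + S{\left(12,-10 \right)}\right) = \left(-2\right) 1 \left(-99 - 22\right) = - 2 \left(-99 - 22\right) = \left(-2\right) \left(-121\right) = 242$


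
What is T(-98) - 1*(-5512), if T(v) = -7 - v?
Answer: 5603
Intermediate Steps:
T(-98) - 1*(-5512) = (-7 - 1*(-98)) - 1*(-5512) = (-7 + 98) + 5512 = 91 + 5512 = 5603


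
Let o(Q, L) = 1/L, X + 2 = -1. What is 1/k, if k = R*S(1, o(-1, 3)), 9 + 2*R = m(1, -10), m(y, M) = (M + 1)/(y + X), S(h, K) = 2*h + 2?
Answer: -⅑ ≈ -0.11111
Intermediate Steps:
X = -3 (X = -2 - 1 = -3)
S(h, K) = 2 + 2*h
m(y, M) = (1 + M)/(-3 + y) (m(y, M) = (M + 1)/(y - 3) = (1 + M)/(-3 + y))
R = -9/4 (R = -9/2 + ((1 - 10)/(-3 + 1))/2 = -9/2 + (-9/(-2))/2 = -9/2 + (-½*(-9))/2 = -9/2 + (½)*(9/2) = -9/2 + 9/4 = -9/4 ≈ -2.2500)
k = -9 (k = -9*(2 + 2*1)/4 = -9*(2 + 2)/4 = -9/4*4 = -9)
1/k = 1/(-9) = -⅑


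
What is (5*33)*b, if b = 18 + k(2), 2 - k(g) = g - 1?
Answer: 3135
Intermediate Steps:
k(g) = 3 - g (k(g) = 2 - (g - 1) = 2 - (-1 + g) = 2 + (1 - g) = 3 - g)
b = 19 (b = 18 + (3 - 1*2) = 18 + (3 - 2) = 18 + 1 = 19)
(5*33)*b = (5*33)*19 = 165*19 = 3135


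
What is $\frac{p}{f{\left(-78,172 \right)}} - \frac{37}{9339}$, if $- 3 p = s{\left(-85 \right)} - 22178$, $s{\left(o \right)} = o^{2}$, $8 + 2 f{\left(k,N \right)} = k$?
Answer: $- \frac{15516760}{133859} \approx -115.92$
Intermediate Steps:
$f{\left(k,N \right)} = -4 + \frac{k}{2}$
$p = \frac{14953}{3}$ ($p = - \frac{\left(-85\right)^{2} - 22178}{3} = - \frac{7225 - 22178}{3} = \left(- \frac{1}{3}\right) \left(-14953\right) = \frac{14953}{3} \approx 4984.3$)
$\frac{p}{f{\left(-78,172 \right)}} - \frac{37}{9339} = \frac{14953}{3 \left(-4 + \frac{1}{2} \left(-78\right)\right)} - \frac{37}{9339} = \frac{14953}{3 \left(-4 - 39\right)} - \frac{37}{9339} = \frac{14953}{3 \left(-43\right)} - \frac{37}{9339} = \frac{14953}{3} \left(- \frac{1}{43}\right) - \frac{37}{9339} = - \frac{14953}{129} - \frac{37}{9339} = - \frac{15516760}{133859}$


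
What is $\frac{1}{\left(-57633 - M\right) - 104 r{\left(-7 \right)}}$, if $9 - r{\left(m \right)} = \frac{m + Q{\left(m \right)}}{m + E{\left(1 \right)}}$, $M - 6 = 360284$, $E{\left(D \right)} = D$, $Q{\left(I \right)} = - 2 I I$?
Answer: $- \frac{1}{417039} \approx -2.3979 \cdot 10^{-6}$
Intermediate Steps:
$Q{\left(I \right)} = - 2 I^{2}$
$M = 360290$ ($M = 6 + 360284 = 360290$)
$r{\left(m \right)} = 9 - \frac{m - 2 m^{2}}{1 + m}$ ($r{\left(m \right)} = 9 - \frac{m - 2 m^{2}}{m + 1} = 9 - \frac{m - 2 m^{2}}{1 + m}$)
$\frac{1}{\left(-57633 - M\right) - 104 r{\left(-7 \right)}} = \frac{1}{\left(-57633 - 360290\right) - 104 \frac{9 + 2 \left(-7\right)^{2} + 8 \left(-7\right)}{1 - 7}} = \frac{1}{\left(-57633 - 360290\right) - 104 \frac{9 + 2 \cdot 49 - 56}{-6}} = \frac{1}{-417923 - 104 \left(- \frac{9 + 98 - 56}{6}\right)} = \frac{1}{-417923 - 104 \left(\left(- \frac{1}{6}\right) 51\right)} = \frac{1}{-417923 - -884} = \frac{1}{-417923 + 884} = \frac{1}{-417039} = - \frac{1}{417039}$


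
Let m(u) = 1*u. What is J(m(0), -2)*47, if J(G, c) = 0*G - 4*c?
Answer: 376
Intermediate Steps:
m(u) = u
J(G, c) = -4*c (J(G, c) = 0 - 4*c = -4*c)
J(m(0), -2)*47 = -4*(-2)*47 = 8*47 = 376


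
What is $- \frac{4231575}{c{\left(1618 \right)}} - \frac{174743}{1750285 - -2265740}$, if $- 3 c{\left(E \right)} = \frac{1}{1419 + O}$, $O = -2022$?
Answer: $- \frac{30742346779954118}{4016025} \approx -7.6549 \cdot 10^{9}$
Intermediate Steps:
$c{\left(E \right)} = \frac{1}{1809}$ ($c{\left(E \right)} = - \frac{1}{3 \left(1419 - 2022\right)} = - \frac{1}{3 \left(-603\right)} = \left(- \frac{1}{3}\right) \left(- \frac{1}{603}\right) = \frac{1}{1809}$)
$- \frac{4231575}{c{\left(1618 \right)}} - \frac{174743}{1750285 - -2265740} = - 4231575 \frac{1}{\frac{1}{1809}} - \frac{174743}{1750285 - -2265740} = \left(-4231575\right) 1809 - \frac{174743}{1750285 + 2265740} = -7654919175 - \frac{174743}{4016025} = - \frac{30742346779954118}{4016025}$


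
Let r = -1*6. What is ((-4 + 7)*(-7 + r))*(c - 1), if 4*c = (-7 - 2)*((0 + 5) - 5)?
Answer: 39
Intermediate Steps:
r = -6
c = 0 (c = ((-7 - 2)*((0 + 5) - 5))/4 = (-9*(5 - 5))/4 = (-9*0)/4 = (1/4)*0 = 0)
((-4 + 7)*(-7 + r))*(c - 1) = ((-4 + 7)*(-7 - 6))*(0 - 1) = (3*(-13))*(-1) = -39*(-1) = 39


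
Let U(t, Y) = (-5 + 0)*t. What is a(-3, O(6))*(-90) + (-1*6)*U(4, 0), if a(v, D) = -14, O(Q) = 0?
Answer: 1380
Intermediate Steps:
U(t, Y) = -5*t
a(-3, O(6))*(-90) + (-1*6)*U(4, 0) = -14*(-90) + (-1*6)*(-5*4) = 1260 - 6*(-20) = 1260 + 120 = 1380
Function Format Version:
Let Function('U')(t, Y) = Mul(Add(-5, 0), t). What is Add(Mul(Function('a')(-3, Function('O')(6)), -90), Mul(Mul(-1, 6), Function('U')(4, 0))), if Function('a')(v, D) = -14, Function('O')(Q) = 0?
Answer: 1380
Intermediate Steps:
Function('U')(t, Y) = Mul(-5, t)
Add(Mul(Function('a')(-3, Function('O')(6)), -90), Mul(Mul(-1, 6), Function('U')(4, 0))) = Add(Mul(-14, -90), Mul(Mul(-1, 6), Mul(-5, 4))) = Add(1260, Mul(-6, -20)) = Add(1260, 120) = 1380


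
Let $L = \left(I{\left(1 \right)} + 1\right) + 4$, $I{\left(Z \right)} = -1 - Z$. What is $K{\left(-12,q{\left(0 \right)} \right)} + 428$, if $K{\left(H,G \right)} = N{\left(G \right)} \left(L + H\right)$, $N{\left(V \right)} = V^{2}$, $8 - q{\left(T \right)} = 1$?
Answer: $-13$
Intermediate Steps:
$q{\left(T \right)} = 7$ ($q{\left(T \right)} = 8 - 1 = 7$)
$L = 3$ ($L = \left(\left(-1 - 1\right) + 1\right) + 4 = \left(-2 + 1\right) + 4 = -1 + 4 = 3$)
$K{\left(H,G \right)} = G^{2} \left(3 + H\right)$
$K{\left(-12,q{\left(0 \right)} \right)} + 428 = 7^{2} \left(3 - 12\right) + 428 = 49 \left(-9\right) + 428 = -441 + 428 = -13$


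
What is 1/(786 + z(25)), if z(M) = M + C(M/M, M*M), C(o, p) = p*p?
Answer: 1/391436 ≈ 2.5547e-6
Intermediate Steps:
C(o, p) = p²
z(M) = M + M⁴ (z(M) = M + (M*M)² = M + (M²)² = M + M⁴)
1/(786 + z(25)) = 1/(786 + (25 + 25⁴)) = 1/(786 + (25 + 390625)) = 1/(786 + 390650) = 1/391436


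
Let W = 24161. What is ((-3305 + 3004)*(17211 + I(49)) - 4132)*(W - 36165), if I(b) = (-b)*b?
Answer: 53561151768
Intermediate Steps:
I(b) = -b²
((-3305 + 3004)*(17211 + I(49)) - 4132)*(W - 36165) = ((-3305 + 3004)*(17211 - 1*49²) - 4132)*(24161 - 36165) = (-301*(17211 - 1*2401) - 4132)*(-12004) = (-301*(17211 - 2401) - 4132)*(-12004) = (-301*14810 - 4132)*(-12004) = (-4457810 - 4132)*(-12004) = -4461942*(-12004) = 53561151768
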